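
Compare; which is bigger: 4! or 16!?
4!=24, 16!=20,922,789,888,000. 16! > 4!.

Answer: 16!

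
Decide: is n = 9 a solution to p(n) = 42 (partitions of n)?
No

Reasoning: Pentagonal recurrence p(n) = p(n−1) + p(n−2) − p(n−5) − p(n−7) + …: p(9) = p(8) + p(7) − p(4) − p(2) = 22 + 15 − 5 − 2 = 30, which does not equal 42.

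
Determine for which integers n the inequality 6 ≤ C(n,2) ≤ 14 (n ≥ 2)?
C(3,2)=3; C(4,2)=6; C(5,2)=10; C(6,2)=15. So valid n = 4, 5.
Final answer: 4, 5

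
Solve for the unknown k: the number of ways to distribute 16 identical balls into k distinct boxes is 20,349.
Stars and bars: the count is C(16+k−1, k−1), increasing in k. k=4: C(19,3) = 969, k=5: C(20,4) = 4,845, k=6: C(21,5) = 20,349 ✓. So k = 6.
Final answer: 6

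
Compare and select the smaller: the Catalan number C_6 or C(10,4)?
C_6 = C(12,6)/(6+1) = 924/7 = 132; C(10,4) = 210.
Final answer: C_6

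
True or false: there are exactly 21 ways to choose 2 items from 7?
C(7,2) = 21.

Answer: True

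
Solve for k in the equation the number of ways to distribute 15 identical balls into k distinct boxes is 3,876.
5

Working:
Stars and bars: the count is C(15+k−1, k−1), increasing in k. k=3: C(17,2) = 136, k=4: C(18,3) = 816, k=5: C(19,4) = 3,876 ✓. So k = 5.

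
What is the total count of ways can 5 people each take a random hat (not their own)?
44

Using D(n) = (n-1)[D(n-1) + D(n-2)]:
D(5) = (5-1) × [D(4) + D(3)]
      = 4 × [9 + 2]
      = 4 × 11
      = 44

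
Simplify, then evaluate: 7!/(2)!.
2,520

Explanation: This equals 7×6×...×3 = 2,520.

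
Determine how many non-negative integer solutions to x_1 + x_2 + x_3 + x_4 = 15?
816

C(15+4-1, 4-1) = 816.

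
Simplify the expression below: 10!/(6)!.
5,040

Working:
This equals 10×9×...×7 = 5,040.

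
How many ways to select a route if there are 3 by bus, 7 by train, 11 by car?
21

By the addition principle: 3 + 7 + 11 = 21.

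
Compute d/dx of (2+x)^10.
Using the power rule: d/dx (2+x)^10 = 10(2+x)^{9}.

Answer: 10(2+x)^9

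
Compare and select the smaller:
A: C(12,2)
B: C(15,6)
A

A=C(12,2)=66, B=C(15,6)=5,005.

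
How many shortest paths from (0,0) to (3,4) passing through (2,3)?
20
To (2,3): C(5,2)=10. From there: C(2,1)=2. Total: 20.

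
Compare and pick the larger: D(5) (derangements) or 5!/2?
5!/2
D(5) = (5-1)·[D(4) + D(3)] = 4·[9 + 2] = 44; 5!/2 = 120/2 = 60.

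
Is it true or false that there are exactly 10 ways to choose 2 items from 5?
True

Explanation: C(5,2) = 10.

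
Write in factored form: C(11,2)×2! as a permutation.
C(11,2)×2! = [11!/(2!(9)!)]×2! = 11!/(9)! = P(11,2) = 110.
Final answer: P(11,2)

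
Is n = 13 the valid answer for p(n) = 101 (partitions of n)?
Yes

Solution: Pentagonal recurrence p(n) = p(n−1) + p(n−2) − p(n−5) − p(n−7) + …: p(13) = p(12) + p(11) − p(8) − p(6) + p(1) = 77 + 56 − 22 − 11 + 1 = 101, which equals 101.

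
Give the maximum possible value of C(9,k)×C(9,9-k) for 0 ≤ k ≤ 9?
15,876

Explanation: C(9,k)·C(9,9-k) = C(9,k)², maximised at the centre k = 4: C(9,4)² = 15,876.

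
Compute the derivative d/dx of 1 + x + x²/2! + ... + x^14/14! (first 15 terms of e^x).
1 + x + x²/2! + ... + x^13/13!

Explanation: Differentiating term by term gives the first 14 terms of e^x.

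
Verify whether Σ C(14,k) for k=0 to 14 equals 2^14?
Binomial theorem: Σ C(14,k) = (1+1)^14 = 2^14 = 16,384; RHS 2^14 = 16,384.

Answer: True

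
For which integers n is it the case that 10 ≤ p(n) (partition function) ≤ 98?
6, 7, 8, 9, 10, 11, 12

Solution: Tabulating p(n) via p(n) = p(n−1) + p(n−2) − p(n−5) − p(n−7) + …: p(5)=7; p(6)=11; p(7)=15; p(8)=22; p(9)=30; p(10)=42; p(11)=56; p(12)=77; p(13)=101. So valid n = 6, 7, 8, 9, 10, 11, 12.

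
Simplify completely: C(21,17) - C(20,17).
C(21,17) - C(20,17) = C(20,16) = 4,845.

Answer: 4,845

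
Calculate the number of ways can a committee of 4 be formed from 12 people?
495

Working:
C(12,4) = 12! / (4! × (12-4)!)
         = 12! / (4! × 8!)
         = 495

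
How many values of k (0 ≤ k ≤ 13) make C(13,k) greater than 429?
6

Reasoning: Row 13 is unimodal and symmetric about k=13/2. C(13,3)=286 ≤ 429; C(13,4)=715 > 429; by symmetry C(13,k) > 429 for k = 4..9. That's 9 - 4 + 1 = 6 values.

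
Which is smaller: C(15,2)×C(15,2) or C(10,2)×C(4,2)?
C(10,2)×C(4,2)

Explanation: C(15,2)×C(15,2)=11,025, C(10,2)×C(4,2)=270.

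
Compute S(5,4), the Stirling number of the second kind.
10
Using the Stirling recurrence: S(n,k) = k·S(n-1,k) + S(n-1,k-1)
S(5,4) = 4·S(4,4) + S(4,3)
         = 4·1 + 6
         = 4 + 6
         = 10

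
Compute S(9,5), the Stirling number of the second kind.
6,951

Solution: Using the Stirling recurrence: S(n,k) = k·S(n-1,k) + S(n-1,k-1)
S(9,5) = 5·S(8,5) + S(8,4)
         = 5·1050 + 1701
         = 5250 + 1701
         = 6,951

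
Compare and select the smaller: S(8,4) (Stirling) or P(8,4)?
P(8,4)

S(8,4) = 4·S(7,4) + S(7,3) = 4·350 + 301 = 1,701; P(8,4) = 1,680.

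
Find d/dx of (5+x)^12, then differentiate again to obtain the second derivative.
132(5+x)^10
First derivative: 12(5+x)^{11}. Second derivative: 12·11·(5+x)^{10} = 132(5+x)^{10}.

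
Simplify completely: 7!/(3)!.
840

This equals 7×6×...×4 = 840.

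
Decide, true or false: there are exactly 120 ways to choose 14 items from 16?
C(16,14) = 120.
Final answer: True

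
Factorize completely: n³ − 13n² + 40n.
n(n − 5)(n − 8)

Explanation: n³ − 13n² + 40n = n(n² − 13n + 40) = n(n − 5)(n − 8).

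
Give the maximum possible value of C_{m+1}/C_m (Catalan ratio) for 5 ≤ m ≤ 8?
17/5

C_{m+1}/C_m = 2(2m+1)/(m+2), which increases with m. Maximum at m = 8: 2·17/10 = 17/5.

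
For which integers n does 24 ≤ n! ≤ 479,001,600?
n! is strictly increasing; 4! = 24 and 12! = 479,001,600, so valid n = 4, 5, 6, 7, 8, 9, 10, 11, 12.

Answer: 4, 5, 6, 7, 8, 9, 10, 11, 12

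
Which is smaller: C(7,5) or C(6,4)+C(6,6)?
C(6,4)+C(6,6)

Explanation: C(7,5)=21; C(6,4)+C(6,6)=15+1=16.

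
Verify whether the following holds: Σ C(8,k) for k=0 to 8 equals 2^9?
False

Explanation: Binomial theorem: Σ C(8,k) = (1+1)^8 = 2^8 = 256; RHS 2^9 = 512.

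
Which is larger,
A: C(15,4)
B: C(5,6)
A

Working:
A=C(15,4)=1,365, B=C(5,6)=0.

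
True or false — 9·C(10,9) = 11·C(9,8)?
False

Solution: Absorption identity k·C(n,k) = n·C(n-1,k-1). LHS = 9·10 = 90; RHS = 11·9 = 99.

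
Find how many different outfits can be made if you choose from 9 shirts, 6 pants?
54

Explanation: By the multiplication principle: 9 × 6 = 54.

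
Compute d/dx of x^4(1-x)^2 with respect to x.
Product rule: 4x^{3}(1-x)^{2} + x^4·(-2)(1-x)^{1}.

Answer: 4x^3(1-x)^2 - 2x^4(1-x)^1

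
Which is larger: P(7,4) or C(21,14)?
C(21,14)

Explanation: P(7,4)=840, C(21,14)=116,280.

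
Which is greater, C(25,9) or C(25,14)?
C(25,14)

C(25,9)=2,042,975, C(25,14)=4,457,400.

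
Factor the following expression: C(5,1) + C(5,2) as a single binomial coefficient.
C(6,2)

Explanation: By Pascal's identity: C(5,1) + C(5,2) = C(6,2) = 15.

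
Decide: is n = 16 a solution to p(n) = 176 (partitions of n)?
No

Explanation: Pentagonal recurrence p(n) = p(n−1) + p(n−2) − p(n−5) − p(n−7) + …: p(16) = p(15) + p(14) − p(11) − p(9) + p(4) + p(1) = 176 + 135 − 56 − 30 + 5 + 1 = 231, which does not equal 176.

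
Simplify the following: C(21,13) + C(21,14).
319,770
By Pascal's identity: C(22,14) = 319,770.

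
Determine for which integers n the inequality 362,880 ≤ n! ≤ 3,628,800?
9, 10

Working:
n! is strictly increasing; 9! = 362,880 and 10! = 3,628,800, so valid n = 9, 10.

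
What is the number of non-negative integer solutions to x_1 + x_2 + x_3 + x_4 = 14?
680
C(14+4-1, 4-1) = 680.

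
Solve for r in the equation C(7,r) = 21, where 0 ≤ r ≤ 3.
2

Explanation: C(7,r) is increasing for 0 ≤ r ≤ 3. Stepping up (C(7,r+1) = C(7,r)·(7−r)/(r+1)): C(7,1) = 7, C(7,2) = 21 ✓. So r = 2.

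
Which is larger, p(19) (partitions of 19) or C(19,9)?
C(19,9)

Working:
Pentagonal recurrence p(n) = p(n−1) + p(n−2) − p(n−5) − p(n−7) + …: p(19) = p(18) + p(17) − p(14) − p(12) + p(7) + p(4) = 385 + 297 − 135 − 77 + 15 + 5 = 490; C(19,9) = 92,378.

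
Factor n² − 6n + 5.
(n − 1)(n − 5)
Seek roots whose sum is 6 and product is 5: (1, 5). So n² − 6n + 5 = (n − 1)(n − 5).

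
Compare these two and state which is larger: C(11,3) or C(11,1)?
C(11,3)=165, C(11,1)=11.
Final answer: C(11,3)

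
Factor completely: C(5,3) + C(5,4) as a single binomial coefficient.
By Pascal's identity: C(5,3) + C(5,4) = C(6,4) = 15.

Answer: C(6,4)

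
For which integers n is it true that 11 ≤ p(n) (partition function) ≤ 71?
6, 7, 8, 9, 10, 11

Explanation: Tabulating p(n) via p(n) = p(n−1) + p(n−2) − p(n−5) − p(n−7) + …: p(5)=7; p(6)=11; p(7)=15; p(8)=22; p(9)=30; p(10)=42; p(11)=56; p(12)=77. So valid n = 6, 7, 8, 9, 10, 11.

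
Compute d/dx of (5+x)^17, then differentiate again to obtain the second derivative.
272(5+x)^15

Solution: First derivative: 17(5+x)^{16}. Second derivative: 17·16·(5+x)^{15} = 272(5+x)^{15}.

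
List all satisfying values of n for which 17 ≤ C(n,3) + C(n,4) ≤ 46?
6

C(5,3)+C(5,4)=15; C(6,3)+C(6,4)=35; C(7,3)+C(7,4)=70. So valid n = 6.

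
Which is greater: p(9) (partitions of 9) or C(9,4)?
C(9,4)

Reasoning: Pentagonal recurrence p(n) = p(n−1) + p(n−2) − p(n−5) − p(n−7) + …: p(9) = p(8) + p(7) − p(4) − p(2) = 22 + 15 − 5 − 2 = 30; C(9,4) = 126.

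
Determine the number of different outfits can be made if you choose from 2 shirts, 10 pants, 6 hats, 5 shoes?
By the multiplication principle: 2 × 10 × 6 × 5 = 600.
Final answer: 600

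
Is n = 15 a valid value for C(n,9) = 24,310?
No
C(15,9) = 15·14·13·12·11·10·9·8·7/9! = 1,816,214,400/362,880 = 5,005, which does not equal 24,310.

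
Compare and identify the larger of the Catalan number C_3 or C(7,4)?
C(7,4)
C_3 = C(6,3)/(3+1) = 20/4 = 5; C(7,4) = 35.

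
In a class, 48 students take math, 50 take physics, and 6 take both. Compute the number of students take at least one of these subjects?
92

Reasoning: |A∪B| = |A|+|B|-|A∩B| = 48+50-6 = 92.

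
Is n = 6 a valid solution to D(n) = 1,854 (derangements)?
D(6) = (6-1)·[D(5) + D(4)] = 5·[44 + 9] = 265, which does not equal 1,854.

Answer: No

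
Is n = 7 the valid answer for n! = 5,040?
Yes

Explanation: 7! = 7·6! = 7·720 = 5,040, which equals 5,040.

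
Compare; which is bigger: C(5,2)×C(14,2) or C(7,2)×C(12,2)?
C(7,2)×C(12,2)

Explanation: C(5,2)×C(14,2)=910, C(7,2)×C(12,2)=1,386.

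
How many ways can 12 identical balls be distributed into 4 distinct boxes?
455

Solution: C(12+4-1, 4-1) = C(15, 3) = 455.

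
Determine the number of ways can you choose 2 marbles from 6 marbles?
15

Working:
C(6,2) = 6! / (2! × (6-2)!)
         = 6! / (2! × 4!)
         = 15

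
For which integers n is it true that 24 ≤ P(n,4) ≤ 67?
4

Reasoning: P(3,4)=0; P(4,4)=24; P(5,4)=120. So valid n = 4.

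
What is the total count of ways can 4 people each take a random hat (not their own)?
9

Explanation: Using D(n) = (n-1)[D(n-1) + D(n-2)]:
D(4) = (4-1) × [D(3) + D(2)]
      = 3 × [2 + 1]
      = 3 × 3
      = 9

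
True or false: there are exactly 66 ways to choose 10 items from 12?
True

Solution: C(12,10) = 66.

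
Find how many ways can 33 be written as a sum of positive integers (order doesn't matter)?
10,143

Working:
Pentagonal recurrence p(n) = p(n−1) + p(n−2) − p(n−5) − p(n−7) + …: p(33) = p(32) + p(31) − p(28) − p(26) + p(21) + p(18) − p(11) − p(7) = 8,349 + 6,842 − 3,718 − 2,436 + 792 + 385 − 56 − 15 = 10,143.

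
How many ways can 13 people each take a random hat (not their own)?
Using D(n) = (n-1)[D(n-1) + D(n-2)]:
D(13) = (13-1) × [D(12) + D(11)]
      = 12 × [176214841 + 14684570]
      = 12 × 190899411
      = 2,290,792,932
Final answer: 2,290,792,932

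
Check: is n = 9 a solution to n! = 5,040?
No
9! = 9·8! = 9·40,320 = 362,880, which does not equal 5,040.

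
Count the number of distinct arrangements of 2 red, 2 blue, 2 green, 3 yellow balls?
Multinomial: 9!/(2! × 2! × 2! × 3!) = 7,560.
Final answer: 7,560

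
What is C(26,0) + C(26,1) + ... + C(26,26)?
67,108,864

Explanation: Sum of binomial coefficients = 2^26 = 67,108,864.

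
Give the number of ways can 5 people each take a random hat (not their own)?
44

Solution: Using D(n) = (n-1)[D(n-1) + D(n-2)]:
D(5) = (5-1) × [D(4) + D(3)]
      = 4 × [9 + 2]
      = 4 × 11
      = 44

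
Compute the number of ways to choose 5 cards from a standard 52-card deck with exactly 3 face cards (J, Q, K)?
12 face cards and 40 non-face cards: C(12,3) × C(40,2) = 220 × 780 = 171,600.
Final answer: 171,600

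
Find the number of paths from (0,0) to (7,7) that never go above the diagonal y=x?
Counted by the Catalan number C_7: C_7 = C(14,7)/(7+1) = 3,432/8 = 429.

Answer: 429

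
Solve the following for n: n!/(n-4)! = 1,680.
8

n!/(n-4)! = n×(n-1)×(n-2)×(n-3), a product of 4 consecutive integers ≈ (n−1.5)^4. 1,680^(1/4) + 1.5 ≈ 7.9; check n = 8: 8×7×6×5 = 1,680 ✓. So n = 8.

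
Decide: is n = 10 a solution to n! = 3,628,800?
10! = 10·9! = 10·362,880 = 3,628,800, which equals 3,628,800.

Answer: Yes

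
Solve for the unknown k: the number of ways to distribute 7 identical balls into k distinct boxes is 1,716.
7

Reasoning: Stars and bars: the count is C(7+k−1, k−1), increasing in k. k=5: C(11,4) = 330, k=6: C(12,5) = 792, k=7: C(13,6) = 1,716 ✓. So k = 7.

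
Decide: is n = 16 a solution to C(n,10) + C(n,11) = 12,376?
Yes

Explanation: C(16,10) + C(16,11) = 8,008 + 4,368 = 12,376, which equals 12,376.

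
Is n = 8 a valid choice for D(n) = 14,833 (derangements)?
Yes

Solution: D(8) = (8-1)·[D(7) + D(6)] = 7·[1,854 + 265] = 14,833, which equals 14,833.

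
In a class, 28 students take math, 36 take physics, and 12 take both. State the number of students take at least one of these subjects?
|A∪B| = |A|+|B|-|A∩B| = 28+36-12 = 52.

Answer: 52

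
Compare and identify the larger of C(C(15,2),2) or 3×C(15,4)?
C(C(15,2),2)

C(C(15,2),2)=5,460, 3×C(15,4)=4,095.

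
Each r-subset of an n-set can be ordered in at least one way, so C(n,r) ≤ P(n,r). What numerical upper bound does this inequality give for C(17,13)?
14,820,309,504,000

P(17,13) = 17·16·15·14·13·12·11·10·9·8·7·6·5 = 14,820,309,504,000, so C(17,13) ≤ 14,820,309,504,000. (The bound is loose by a factor of 13! = 6,227,020,800: C(17,13) = 14,820,309,504,000/6,227,020,800 = 2,380.)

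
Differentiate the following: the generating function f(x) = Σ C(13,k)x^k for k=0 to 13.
Σ k·C(13,k)x^(k-1) for k=1 to 13

Explanation: Term-by-term differentiation gives Σ k·C(13,k)x^{k-1} for k=1 to 13.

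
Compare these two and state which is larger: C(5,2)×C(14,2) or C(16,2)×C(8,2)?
C(16,2)×C(8,2)

C(5,2)×C(14,2)=910, C(16,2)×C(8,2)=3,360.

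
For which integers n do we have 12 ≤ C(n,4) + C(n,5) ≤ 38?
6

C(5,4)+C(5,5)=6; C(6,4)+C(6,5)=21; C(7,4)+C(7,5)=56. So valid n = 6.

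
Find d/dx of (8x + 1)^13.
104(8x + 1)^12

Reasoning: Chain rule: 13(8x+1)^{12} × 8 = 104(8x+1)^{12}.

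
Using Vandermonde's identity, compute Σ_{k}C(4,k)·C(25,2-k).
= C(4+25,2) = C(29,2) = 406.
Final answer: 406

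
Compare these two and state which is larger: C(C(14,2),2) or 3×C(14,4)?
C(C(14,2),2)

Explanation: C(C(14,2),2)=4,095, 3×C(14,4)=3,003.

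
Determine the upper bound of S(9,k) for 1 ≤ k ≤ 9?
7,770
Row S(9,k) for k = 1..9 (via S(n,k) = k·S(n−1,k) + S(n−1,k−1)): 1, 255, 3,025, 7,770, 6,951, 2,646, 462, 36, 1. The row is unimodal; maximum at k = 4: 7,770.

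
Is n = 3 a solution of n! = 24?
No

Solution: 3! = 3·2! = 3·2 = 6, which does not equal 24.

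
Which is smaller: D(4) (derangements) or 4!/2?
D(4)

Solution: D(4) = (4-1)·[D(3) + D(2)] = 3·[2 + 1] = 9; 4!/2 = 24/2 = 12.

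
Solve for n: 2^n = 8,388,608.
8,388,608 = 1,024 × 1,024 × 8 = 2^10 × 2^10 × 2^3 = 2^23, so n = 23.
Final answer: 23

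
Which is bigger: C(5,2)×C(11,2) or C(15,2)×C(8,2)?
C(15,2)×C(8,2)

Working:
C(5,2)×C(11,2)=550, C(15,2)×C(8,2)=2,940.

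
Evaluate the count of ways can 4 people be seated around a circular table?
6

Solution: Circular arrangements: (4-1)! = 6.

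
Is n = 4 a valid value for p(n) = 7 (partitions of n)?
Pentagonal recurrence p(n) = p(n−1) + p(n−2) − p(n−5) − p(n−7) + …: p(4) = p(3) + p(2) = 3 + 2 = 5, which does not equal 7.
Final answer: No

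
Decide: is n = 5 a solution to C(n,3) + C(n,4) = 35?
No
C(5,3) + C(5,4) = 10 + 5 = 15, which does not equal 35.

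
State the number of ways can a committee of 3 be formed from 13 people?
C(13,3) = 13! / (3! × (13-3)!)
         = 13! / (3! × 10!)
         = 286

Answer: 286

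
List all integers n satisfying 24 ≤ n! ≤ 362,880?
4, 5, 6, 7, 8, 9

Working:
n! is strictly increasing; 4! = 24 and 9! = 362,880, so valid n = 4, 5, 6, 7, 8, 9.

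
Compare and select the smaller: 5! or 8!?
5!

Reasoning: 5!=120, 8!=40,320. 8! > 5!.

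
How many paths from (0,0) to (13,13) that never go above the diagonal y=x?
742,900
Counted by the Catalan number C_13: C_13 = C(26,13)/(13+1) = 10,400,600/14 = 742,900.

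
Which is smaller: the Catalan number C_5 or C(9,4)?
C_5 = C(10,5)/(5+1) = 252/6 = 42; C(9,4) = 126.
Final answer: C_5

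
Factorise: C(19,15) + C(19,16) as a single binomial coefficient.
By Pascal's identity: C(19,15) + C(19,16) = C(20,16) = 4,845.

Answer: C(20,16)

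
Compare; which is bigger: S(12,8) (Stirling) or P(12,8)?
P(12,8)

Explanation: S(12,8) = 8·S(11,8) + S(11,7) = 8·11,880 + 63,987 = 159,027; P(12,8) = 19,958,400.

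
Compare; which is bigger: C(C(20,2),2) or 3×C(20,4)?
C(C(20,2),2)

Working:
C(C(20,2),2)=17,955, 3×C(20,4)=14,535.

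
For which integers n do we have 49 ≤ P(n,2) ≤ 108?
8, 9, 10

Reasoning: P(7,2)=42; P(8,2)=56; P(9,2)=72; P(10,2)=90; P(11,2)=110. So valid n = 8, 9, 10.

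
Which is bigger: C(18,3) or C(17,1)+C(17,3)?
C(18,3)

Solution: C(18,3)=816; C(17,1)+C(17,3)=17+680=697.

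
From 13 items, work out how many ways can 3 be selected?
286
C(13,3) = 13! / (3! × (13-3)!)
         = 13! / (3! × 10!)
         = 286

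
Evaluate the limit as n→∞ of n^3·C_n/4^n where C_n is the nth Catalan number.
∞

Working:
C_n ~ 4^n/(n^(3/2)√π), so n^3·C_n/4^n ~ n^(3 − 3/2)/√π → ∞.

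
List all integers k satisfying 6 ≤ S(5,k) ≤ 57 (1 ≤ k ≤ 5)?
2, 3, 4

Explanation: S(5,1)=1; S(5,2)=15; S(5,3)=25; S(5,4)=10; S(5,5)=1. So valid k = 2, 3, 4.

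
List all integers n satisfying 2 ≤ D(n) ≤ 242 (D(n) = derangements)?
3, 4, 5

Solution: Using D(n) = (n−1)[D(n−1) + D(n−2)] with D(1)=0, D(2)=1: D(2)=1; D(3)=2; D(4)=9; D(5)=44; D(6)=265. So valid n = 3, 4, 5.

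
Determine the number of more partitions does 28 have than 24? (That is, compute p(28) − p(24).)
2,143

Reasoning: Pentagonal recurrence p(n) = p(n−1) + p(n−2) − p(n−5) − p(n−7) + …: p(28) = p(27) + p(26) − p(23) − p(21) + p(16) + p(13) − p(6) − p(2) = 3,010 + 2,436 − 1,255 − 792 + 231 + 101 − 11 − 2 = 3,718.
p(24) = p(23) + p(22) − p(19) − p(17) + p(12) + p(9) − p(2) = 1,255 + 1,002 − 490 − 297 + 77 + 30 − 2 = 1,575.
Difference = 3,718 − 1,575 = 2,143.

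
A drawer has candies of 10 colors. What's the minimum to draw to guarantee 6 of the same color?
Worst case: 5 of each = 50. One more: 51.

Answer: 51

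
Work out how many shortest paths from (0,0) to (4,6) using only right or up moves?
210

Explanation: Choose 4 rights from 10 moves: C(10,4) = 210.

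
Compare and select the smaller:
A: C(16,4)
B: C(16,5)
A

Solution: A=C(16,4)=1,820, B=C(16,5)=4,368.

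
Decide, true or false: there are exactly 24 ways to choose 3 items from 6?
C(6,3) = 20 ≠ 24.
Final answer: False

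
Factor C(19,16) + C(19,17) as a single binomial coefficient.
C(20,17)

By Pascal's identity: C(19,16) + C(19,17) = C(20,17) = 1,140.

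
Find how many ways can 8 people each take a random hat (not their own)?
14,833

Solution: Using D(n) = (n-1)[D(n-1) + D(n-2)]:
D(8) = (8-1) × [D(7) + D(6)]
      = 7 × [1854 + 265]
      = 7 × 2119
      = 14,833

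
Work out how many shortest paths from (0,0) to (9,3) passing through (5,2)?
105

Reasoning: To (5,2): C(7,5)=21. From there: C(5,4)=5. Total: 105.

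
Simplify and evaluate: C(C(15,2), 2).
5,460

Reasoning: C(15,2) = 105, then C(105, 2) = 5,460.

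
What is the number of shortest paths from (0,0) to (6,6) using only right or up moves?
Choose 6 rights from 12 moves: C(12,6) = 924.

Answer: 924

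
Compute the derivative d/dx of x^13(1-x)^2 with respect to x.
13x^12(1-x)^2 - 2x^13(1-x)^1

Product rule: 13x^{12}(1-x)^{2} + x^13·(-2)(1-x)^{1}.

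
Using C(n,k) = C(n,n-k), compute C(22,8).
319,770

Working:
C(22,8) = C(22,14) = 319,770.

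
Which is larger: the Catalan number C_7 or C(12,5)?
C(12,5)

C_7 = C(14,7)/(7+1) = 3,432/8 = 429; C(12,5) = 792.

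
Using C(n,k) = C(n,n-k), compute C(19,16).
969

Reasoning: C(19,16) = C(19,3) = 969.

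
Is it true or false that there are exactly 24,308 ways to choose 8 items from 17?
False

C(17,8) = 24,310 ≠ 24308.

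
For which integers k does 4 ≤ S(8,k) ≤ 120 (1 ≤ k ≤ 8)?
7

Working:
S(8,1)=1; S(8,2)=127; S(8,3)=966; S(8,4)=1,701; S(8,5)=1,050; S(8,6)=266; S(8,7)=28; S(8,8)=1. So valid k = 7.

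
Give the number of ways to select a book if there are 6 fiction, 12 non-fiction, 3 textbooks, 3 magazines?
By the addition principle: 6 + 12 + 3 + 3 = 24.

Answer: 24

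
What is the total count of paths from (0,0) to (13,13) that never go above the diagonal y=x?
742,900

Counted by the Catalan number C_13: C_13 = C(26,13)/(13+1) = 10,400,600/14 = 742,900.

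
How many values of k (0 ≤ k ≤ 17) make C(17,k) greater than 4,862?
Row 17 is unimodal and symmetric about k=17/2. C(17,4)=2,380 ≤ 4,862; C(17,5)=6,188 > 4,862; by symmetry C(17,k) > 4,862 for k = 5..12. That's 12 - 5 + 1 = 8 values.
Final answer: 8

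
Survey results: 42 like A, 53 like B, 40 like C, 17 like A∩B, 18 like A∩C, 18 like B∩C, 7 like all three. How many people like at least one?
|A∪B∪C| = 42+53+40-17-18-18+7 = 89.
Final answer: 89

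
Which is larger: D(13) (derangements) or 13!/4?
D(13)

Working:
D(13) = (13-1)·[D(12) + D(11)] = 12·[176,214,841 + 14,684,570] = 2,290,792,932; 13!/4 = 6,227,020,800/4 = 1,556,755,200.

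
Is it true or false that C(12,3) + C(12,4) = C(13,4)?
True

Solution: Pascal's identity: LHS = 220 + 495 = 715; RHS = C(13,4) = 715. Both sides agree, so the statement holds.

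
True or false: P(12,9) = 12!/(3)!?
True

Reasoning: Permutation formula P(n,k) = n!/(n-k)!: 12!/3! = 479,001,600/6 = 79,833,600 = P(12,9). The statement holds.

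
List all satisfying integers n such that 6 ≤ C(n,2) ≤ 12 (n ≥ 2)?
4, 5

Reasoning: C(3,2)=3; C(4,2)=6; C(5,2)=10; C(6,2)=15. So valid n = 4, 5.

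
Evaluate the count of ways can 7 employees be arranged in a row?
5,040

Explanation: Arrangements of 7 distinct objects: 7! = 5,040.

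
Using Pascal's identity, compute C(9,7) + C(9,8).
45
C(9,7) + C(9,8) = C(10,8) = 45.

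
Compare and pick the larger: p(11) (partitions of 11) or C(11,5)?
C(11,5)

Explanation: Pentagonal recurrence p(n) = p(n−1) + p(n−2) − p(n−5) − p(n−7) + …: p(11) = p(10) + p(9) − p(6) − p(4) = 42 + 30 − 11 − 5 = 56; C(11,5) = 462.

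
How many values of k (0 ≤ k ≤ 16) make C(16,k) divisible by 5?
9
Checking C(16,k) mod 5 for k = 0..16: divisible at k = 2, 3, 4, 7, 8, 9, 12, 13, 14. That's 9 values.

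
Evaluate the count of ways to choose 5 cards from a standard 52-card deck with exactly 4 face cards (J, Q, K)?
12 face cards and 40 non-face cards: C(12,4) × C(40,1) = 495 × 40 = 19,800.

Answer: 19,800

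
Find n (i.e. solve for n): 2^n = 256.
8

Reasoning: 2^8 = 256, so n = 8.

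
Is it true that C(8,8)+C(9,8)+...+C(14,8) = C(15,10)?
Hockey stick identity gives Σ = C(15,9) = 5,005; RHS C(15,10) = 3,003.
Final answer: False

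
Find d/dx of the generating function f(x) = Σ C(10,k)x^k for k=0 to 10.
Σ k·C(10,k)x^(k-1) for k=1 to 10

Working:
Term-by-term differentiation gives Σ k·C(10,k)x^{k-1} for k=1 to 10.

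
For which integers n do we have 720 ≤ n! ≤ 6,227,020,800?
n! is strictly increasing; 6! = 720 and 13! = 6,227,020,800, so valid n = 6, 7, 8, 9, 10, 11, 12, 13.

Answer: 6, 7, 8, 9, 10, 11, 12, 13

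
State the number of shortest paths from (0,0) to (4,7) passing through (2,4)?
150

Reasoning: To (2,4): C(6,2)=15. From there: C(5,2)=10. Total: 150.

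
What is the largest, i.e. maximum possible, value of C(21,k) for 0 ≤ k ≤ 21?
352,716
Maximum at k = 10 or k = 11: C(21,10) = 352,716.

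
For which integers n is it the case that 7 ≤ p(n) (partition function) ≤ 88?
5, 6, 7, 8, 9, 10, 11, 12

Tabulating p(n) via p(n) = p(n−1) + p(n−2) − p(n−5) − p(n−7) + …: p(4)=5; p(5)=7; p(6)=11; p(7)=15; p(8)=22; p(9)=30; p(10)=42; p(11)=56; p(12)=77; p(13)=101. So valid n = 5, 6, 7, 8, 9, 10, 11, 12.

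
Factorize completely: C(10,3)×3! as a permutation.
P(10,3)

C(10,3)×3! = [10!/(3!(7)!)]×3! = 10!/(7)! = P(10,3) = 720.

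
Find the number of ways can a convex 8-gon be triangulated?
132

Reasoning: Using the Catalan number formula: C_n = C(2n, n) / (n+1)
C_6 = C(12, 6) / (6+1)
     = 924 / 7
     = 132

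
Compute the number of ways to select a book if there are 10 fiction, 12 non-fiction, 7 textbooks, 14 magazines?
43

Solution: By the addition principle: 10 + 12 + 7 + 14 = 43.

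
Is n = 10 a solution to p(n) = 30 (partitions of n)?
No

Pentagonal recurrence p(n) = p(n−1) + p(n−2) − p(n−5) − p(n−7) + …: p(10) = p(9) + p(8) − p(5) − p(3) = 30 + 22 − 7 − 3 = 42, which does not equal 30.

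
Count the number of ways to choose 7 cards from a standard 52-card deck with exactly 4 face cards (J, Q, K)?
4,890,600

Solution: 12 face cards and 40 non-face cards: C(12,4) × C(40,3) = 495 × 9,880 = 4,890,600.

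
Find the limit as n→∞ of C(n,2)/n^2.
1/2

Reasoning: C(n,2) ≈ n^2/2! for large n. Limit = 1/2! = 1/2.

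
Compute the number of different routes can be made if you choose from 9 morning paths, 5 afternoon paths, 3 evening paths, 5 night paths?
675

Solution: By the multiplication principle: 9 × 5 × 3 × 5 = 675.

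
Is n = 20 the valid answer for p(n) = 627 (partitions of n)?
Pentagonal recurrence p(n) = p(n−1) + p(n−2) − p(n−5) − p(n−7) + …: p(20) = p(19) + p(18) − p(15) − p(13) + p(8) + p(5) = 490 + 385 − 176 − 101 + 22 + 7 = 627, which equals 627.

Answer: Yes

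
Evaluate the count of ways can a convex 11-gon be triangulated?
Using the Catalan number formula: C_n = C(2n, n) / (n+1)
C_9 = C(18, 9) / (9+1)
     = 48620 / 10
     = 4,862

Answer: 4,862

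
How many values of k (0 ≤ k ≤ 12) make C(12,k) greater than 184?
Row 12 is unimodal and symmetric about k=12/2. C(12,2)=66 ≤ 184; C(12,3)=220 > 184; by symmetry C(12,k) > 184 for k = 3..9. That's 9 - 3 + 1 = 7 values.
Final answer: 7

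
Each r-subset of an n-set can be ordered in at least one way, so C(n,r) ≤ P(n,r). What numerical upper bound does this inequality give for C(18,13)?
P(18,13) = 18·17·16·15·14·13·12·11·10·9·8·7·6 = 53,353,114,214,400, so C(18,13) ≤ 53,353,114,214,400. (The bound is loose by a factor of 13! = 6,227,020,800: C(18,13) = 53,353,114,214,400/6,227,020,800 = 8,568.)
Final answer: 53,353,114,214,400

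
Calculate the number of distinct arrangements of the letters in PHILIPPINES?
1,108,800

Reasoning: Word has 11 letters (P=3, H=1, I=3, L=1, N=1, E=1, S=1). Arrangements: 11!/Π(k!) = 1,108,800.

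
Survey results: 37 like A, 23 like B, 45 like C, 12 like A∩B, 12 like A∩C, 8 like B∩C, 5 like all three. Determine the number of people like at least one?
78

Solution: |A∪B∪C| = 37+23+45-12-12-8+5 = 78.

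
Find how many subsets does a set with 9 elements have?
512

Explanation: Each element can be included or excluded: 2^9 = 512.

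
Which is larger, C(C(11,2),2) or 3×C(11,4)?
C(C(11,2),2)=1,485, 3×C(11,4)=990.

Answer: C(C(11,2),2)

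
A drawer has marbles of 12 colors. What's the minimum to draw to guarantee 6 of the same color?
61

Explanation: Worst case: 5 of each = 60. One more: 61.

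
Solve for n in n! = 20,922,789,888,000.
16
n! is strictly increasing. 14! = 87,178,291,200, 15! = 1,307,674,368,000, 16! = 20,922,789,888,000 ✓. So n = 16.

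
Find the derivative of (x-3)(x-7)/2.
d/dx[(x-3)(x-7)] = (x-7) + (x-3) = 2x - 10. Dividing by 2 gives (2x - 10)/2.

Answer: (2x - 10)/2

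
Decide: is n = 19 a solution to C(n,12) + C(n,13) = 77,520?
Yes
C(19,12) + C(19,13) = 50,388 + 27,132 = 77,520, which equals 77,520.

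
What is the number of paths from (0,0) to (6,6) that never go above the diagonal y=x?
132

Counted by the Catalan number C_6: C_6 = C(12,6)/(6+1) = 924/7 = 132.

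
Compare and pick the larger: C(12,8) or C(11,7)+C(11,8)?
Equal
By Pascal's identity: C(12,8) = C(11,7)+C(11,8) = 495. Equal.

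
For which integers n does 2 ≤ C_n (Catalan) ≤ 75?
C_1=1; C_2=2; C_3=5; C_4=14; C_5=42; C_6=132. So valid n = 2, 3, 4, 5.

Answer: 2, 3, 4, 5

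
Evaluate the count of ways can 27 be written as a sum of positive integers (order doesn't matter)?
3,010

Working:
Pentagonal recurrence p(n) = p(n−1) + p(n−2) − p(n−5) − p(n−7) + …: p(27) = p(26) + p(25) − p(22) − p(20) + p(15) + p(12) − p(5) − p(1) = 2,436 + 1,958 − 1,002 − 627 + 176 + 77 − 7 − 1 = 3,010.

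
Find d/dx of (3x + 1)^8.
Chain rule: 8(3x+1)^{7} × 3 = 24(3x+1)^{7}.
Final answer: 24(3x + 1)^7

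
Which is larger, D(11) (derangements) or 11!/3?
D(11) = (11-1)·[D(10) + D(9)] = 10·[1,334,961 + 133,496] = 14,684,570; 11!/3 = 39,916,800/3 = 13,305,600.

Answer: D(11)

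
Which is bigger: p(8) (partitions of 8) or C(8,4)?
C(8,4)

Reasoning: Pentagonal recurrence p(n) = p(n−1) + p(n−2) − p(n−5) − p(n−7) + …: p(8) = p(7) + p(6) − p(3) − p(1) = 15 + 11 − 3 − 1 = 22; C(8,4) = 70.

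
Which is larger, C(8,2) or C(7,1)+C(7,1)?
C(8,2)=28; C(7,1)+C(7,1)=7+7=14.
Final answer: C(8,2)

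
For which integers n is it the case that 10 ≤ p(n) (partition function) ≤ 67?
Tabulating p(n) via p(n) = p(n−1) + p(n−2) − p(n−5) − p(n−7) + …: p(5)=7; p(6)=11; p(7)=15; p(8)=22; p(9)=30; p(10)=42; p(11)=56; p(12)=77. So valid n = 6, 7, 8, 9, 10, 11.

Answer: 6, 7, 8, 9, 10, 11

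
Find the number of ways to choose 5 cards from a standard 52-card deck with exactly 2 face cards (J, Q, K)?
652,080

Solution: 12 face cards and 40 non-face cards: C(12,2) × C(40,3) = 66 × 9,880 = 652,080.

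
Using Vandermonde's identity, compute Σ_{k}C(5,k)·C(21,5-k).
65,780

= C(5+21,5) = C(26,5) = 65,780.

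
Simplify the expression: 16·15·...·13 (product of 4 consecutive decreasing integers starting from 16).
43,680

Solution: This is P(16,4) = 16!/(12)! = 43,680.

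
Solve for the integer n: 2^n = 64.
6

Reasoning: 2^6 = 64, so n = 6.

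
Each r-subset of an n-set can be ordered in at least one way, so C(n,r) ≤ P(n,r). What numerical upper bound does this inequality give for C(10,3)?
P(10,3) = 10·9·8 = 720, so C(10,3) ≤ 720. (The bound is loose by a factor of 3! = 6: C(10,3) = 720/6 = 120.)
Final answer: 720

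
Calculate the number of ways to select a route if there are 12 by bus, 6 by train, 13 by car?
By the addition principle: 12 + 6 + 13 = 31.

Answer: 31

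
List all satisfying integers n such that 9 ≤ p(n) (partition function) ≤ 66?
6, 7, 8, 9, 10, 11

Solution: Tabulating p(n) via p(n) = p(n−1) + p(n−2) − p(n−5) − p(n−7) + …: p(5)=7; p(6)=11; p(7)=15; p(8)=22; p(9)=30; p(10)=42; p(11)=56; p(12)=77. So valid n = 6, 7, 8, 9, 10, 11.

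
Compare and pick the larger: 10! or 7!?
10!=3,628,800, 7!=5,040. 10! > 7!.
Final answer: 10!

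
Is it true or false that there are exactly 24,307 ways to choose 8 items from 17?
C(17,8) = 24,310 ≠ 24307.

Answer: False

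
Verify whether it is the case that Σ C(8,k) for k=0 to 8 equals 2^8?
True

Working:
Binomial theorem: Σ C(8,k) = (1+1)^8 = 2^8 = 256; RHS 2^8 = 256.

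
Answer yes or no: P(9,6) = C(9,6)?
No

Solution: P(9,6) = 60,480 but C(9,6) = 84; they differ by a factor of 6! = 720, so the statement does not hold.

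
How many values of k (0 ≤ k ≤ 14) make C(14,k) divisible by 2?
Checking C(14,k) mod 2 for k = 0..14: divisible at k = 1, 3, 5, 7, 9, 11, 13. That's 7 values.
Final answer: 7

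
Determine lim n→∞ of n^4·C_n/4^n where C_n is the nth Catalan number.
∞

Working:
C_n ~ 4^n/(n^(3/2)√π), so n^4·C_n/4^n ~ n^(4 − 3/2)/√π → ∞.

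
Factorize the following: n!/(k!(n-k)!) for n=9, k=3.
C(9,3) = 84

Working:
This is the binomial coefficient C(9,3) = 84.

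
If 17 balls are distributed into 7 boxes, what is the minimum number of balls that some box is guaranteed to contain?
3
Pigeonhole: ⌈17/7⌉ = 3.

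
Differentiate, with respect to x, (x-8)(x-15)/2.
(2x - 23)/2

Explanation: d/dx[(x-8)(x-15)] = (x-15) + (x-8) = 2x - 23. Dividing by 2 gives (2x - 23)/2.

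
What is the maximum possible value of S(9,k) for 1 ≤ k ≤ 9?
7,770

Solution: Row S(9,k) for k = 1..9 (via S(n,k) = k·S(n−1,k) + S(n−1,k−1)): 1, 255, 3,025, 7,770, 6,951, 2,646, 462, 36, 1. The row is unimodal; maximum at k = 4: 7,770.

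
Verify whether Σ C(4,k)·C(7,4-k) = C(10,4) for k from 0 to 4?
Vandermonde's identity gives C(11,4) = 330; RHS C(10,4) = 210.
Final answer: False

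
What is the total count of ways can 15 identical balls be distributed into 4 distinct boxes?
816

Reasoning: C(15+4-1, 4-1) = C(18, 3) = 816.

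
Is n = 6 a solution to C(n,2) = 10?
No

Working:
C(6,2) = 6·5/2! = 30/2 = 15, which does not equal 10.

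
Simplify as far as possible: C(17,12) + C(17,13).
8,568

By Pascal's identity: C(18,13) = 8,568.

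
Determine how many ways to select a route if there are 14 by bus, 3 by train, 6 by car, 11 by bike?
34
By the addition principle: 14 + 3 + 6 + 11 = 34.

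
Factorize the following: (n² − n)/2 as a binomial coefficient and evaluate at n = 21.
(n² − n)/2 = n(n−1)/2 = C(n,2). At n = 21: C(21,2) = 210.
Final answer: C(n,2); C(21,2) = 210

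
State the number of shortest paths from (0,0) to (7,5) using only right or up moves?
Choose 7 rights from 12 moves: C(12,7) = 792.

Answer: 792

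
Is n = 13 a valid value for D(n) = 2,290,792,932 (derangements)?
Yes

Explanation: D(13) = (13-1)·[D(12) + D(11)] = 12·[176,214,841 + 14,684,570] = 2,290,792,932, which equals 2,290,792,932.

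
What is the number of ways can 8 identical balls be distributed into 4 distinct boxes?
C(8+4-1, 4-1) = C(11, 3) = 165.
Final answer: 165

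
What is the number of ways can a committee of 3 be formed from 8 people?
C(8,3) = 8! / (3! × (8-3)!)
         = 8! / (3! × 5!)
         = 56
Final answer: 56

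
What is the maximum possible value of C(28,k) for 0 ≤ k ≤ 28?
40,116,600

Reasoning: Maximum at k = 14: C(28,14) = 40,116,600.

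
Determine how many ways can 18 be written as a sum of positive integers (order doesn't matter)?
385

Pentagonal recurrence p(n) = p(n−1) + p(n−2) − p(n−5) − p(n−7) + …: p(18) = p(17) + p(16) − p(13) − p(11) + p(6) + p(3) = 297 + 231 − 101 − 56 + 11 + 3 = 385.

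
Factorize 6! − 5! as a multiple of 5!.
5 × 5! = 600

Explanation: 6! − 5! = 6·5! − 5! = (6 − 1)·5! = 5 × 5! = 600.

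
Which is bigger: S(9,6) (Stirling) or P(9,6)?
S(9,6) = 6·S(8,6) + S(8,5) = 6·266 + 1,050 = 2,646; P(9,6) = 60,480.
Final answer: P(9,6)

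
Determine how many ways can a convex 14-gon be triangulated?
208,012

Solution: Using the Catalan number formula: C_n = C(2n, n) / (n+1)
C_12 = C(24, 12) / (12+1)
     = 2704156 / 13
     = 208,012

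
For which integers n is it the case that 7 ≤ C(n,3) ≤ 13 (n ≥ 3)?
5

Explanation: C(4,3)=4; C(5,3)=10; C(6,3)=20. So valid n = 5.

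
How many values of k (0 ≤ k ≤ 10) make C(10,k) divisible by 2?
7

Checking C(10,k) mod 2 for k = 0..10: divisible at k = 1, 3, 4, 5, 6, 7, 9. That's 7 values.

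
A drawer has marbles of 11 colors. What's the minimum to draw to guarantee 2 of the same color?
12
Worst case: 1 of each = 11. One more: 12.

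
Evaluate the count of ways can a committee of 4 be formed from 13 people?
715

Reasoning: C(13,4) = 13! / (4! × (13-4)!)
         = 13! / (4! × 9!)
         = 715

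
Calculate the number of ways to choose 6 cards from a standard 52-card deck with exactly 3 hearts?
13 hearts and 39 non-hearts: C(13,3) × C(39,3) = 286 × 9139 = 2,613,754.

Answer: 2,613,754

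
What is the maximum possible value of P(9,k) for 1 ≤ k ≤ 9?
362,880

Working:
P(9,k) increases in k, so maximum at k = 9: 9! = 362,880.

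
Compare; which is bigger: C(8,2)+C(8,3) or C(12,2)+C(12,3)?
C(12,2)+C(12,3)

Reasoning: First=84, Second=286.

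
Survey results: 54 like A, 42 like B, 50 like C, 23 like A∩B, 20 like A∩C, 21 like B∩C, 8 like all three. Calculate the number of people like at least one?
90
|A∪B∪C| = 54+42+50-23-20-21+8 = 90.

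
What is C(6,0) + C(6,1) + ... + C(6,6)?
64

Reasoning: Sum of binomial coefficients = 2^6 = 64.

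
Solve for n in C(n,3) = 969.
19

C(n,3) = n(n−1)(n−2)/3! is increasing in n, and n(n−1)(n−2) = 3!·969 = 5,814 ≈ (n−1)^3 gives n ≈ 19.0. Check: C(17,3) = 680, C(18,3) = 816, C(19,3) = 969 ✓. So n = 19.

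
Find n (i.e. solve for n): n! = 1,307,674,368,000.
15

Reasoning: n! is strictly increasing. 13! = 6,227,020,800, 14! = 87,178,291,200, 15! = 1,307,674,368,000 ✓. So n = 15.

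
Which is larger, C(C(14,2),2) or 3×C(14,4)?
C(C(14,2),2)

C(C(14,2),2)=4,095, 3×C(14,4)=3,003.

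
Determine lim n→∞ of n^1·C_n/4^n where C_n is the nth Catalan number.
0

Solution: C_n ~ 4^n/(n^(3/2)√π), so n^1·C_n/4^n ~ n^(1 − 3/2)/√π → 0.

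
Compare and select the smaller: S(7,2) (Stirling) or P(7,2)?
P(7,2)

Reasoning: S(7,2) = 2·S(6,2) + S(6,1) = 2·31 + 1 = 63; P(7,2) = 42.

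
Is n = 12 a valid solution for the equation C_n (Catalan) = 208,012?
Yes

C_12 = C(24,12)/(12+1) = 2,704,156/13 = 208,012, which equals 208,012.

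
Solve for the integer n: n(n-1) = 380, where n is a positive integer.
20

Working:
n² − n − 380 = 0, so n = (1 ± √(1 + 4·380))/2 = (1 ± √1,521)/2 = (1 ± 39)/2, i.e. n = 20 or n = -19. Taking the positive root, n = 20 (check: 20×19 = 380).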